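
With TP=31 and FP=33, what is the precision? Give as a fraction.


Precision = TP / (TP + FP) = 31 / 64 = 31/64.

31/64


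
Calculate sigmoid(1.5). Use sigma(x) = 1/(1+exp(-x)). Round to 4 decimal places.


sigma(1.5) = 1/(1+e^(-1.5)) = 1/(1+0.223130) = 1/1.223130 = 0.8176.

0.8176


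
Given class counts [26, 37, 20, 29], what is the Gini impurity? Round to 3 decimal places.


Total = 112. Proportions: 26/112, 37/112, 20/112, 29/112. sum(p_i^2) = 0.2620. Gini = 1 - 0.2620 = 0.7380, which rounds to 0.738.

0.738


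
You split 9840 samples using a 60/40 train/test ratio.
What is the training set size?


Test set = 9840 * 40% = 3936. Training set = 9840 - 3936 = 5904.

5904


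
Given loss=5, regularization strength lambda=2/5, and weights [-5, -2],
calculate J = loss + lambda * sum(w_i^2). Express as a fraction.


L2 sq norm = sum(w^2) = 29. J = 5 + 2/5 * 29 = 83/5.

83/5


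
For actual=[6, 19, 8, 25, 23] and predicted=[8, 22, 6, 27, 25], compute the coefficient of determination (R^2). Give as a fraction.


Mean(y) = 81/5. SS_res = 25. SS_tot = 1514/5. R^2 = 1 - 25/(1514/5) = 1389/1514.

1389/1514


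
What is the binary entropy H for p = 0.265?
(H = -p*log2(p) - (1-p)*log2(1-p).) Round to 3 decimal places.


H = -0.265*log2(0.265) - 0.735*log2(0.735) = 0.834.

0.834


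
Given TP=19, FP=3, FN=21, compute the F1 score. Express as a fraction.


Precision = 19/22 = 19/22. Recall = 19/40 = 19/40. F1 = 2*P*R/(P+R) = 19/31.

19/31


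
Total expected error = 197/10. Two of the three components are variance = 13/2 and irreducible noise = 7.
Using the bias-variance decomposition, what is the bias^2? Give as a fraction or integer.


Total error = bias^2 + variance + irreducible noise. So bias^2 = 197/10 - 13/2 - 7 = 31/5.

31/5


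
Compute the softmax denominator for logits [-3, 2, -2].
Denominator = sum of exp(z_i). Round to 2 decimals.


Denom = e^-3=0.0498 + e^2=7.3891 + e^-2=0.1353. Sum = 7.5742, which rounds to 7.57.

7.57


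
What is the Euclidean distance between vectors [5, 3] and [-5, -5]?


d = sqrt(sum of squared differences). (5--5)^2=100, (3--5)^2=64. Sum = 164.

sqrt(164)


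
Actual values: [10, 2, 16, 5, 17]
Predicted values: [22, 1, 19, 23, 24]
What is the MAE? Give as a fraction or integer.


MAE = (1/5) * (|10-22|=12 + |2-1|=1 + |16-19|=3 + |5-23|=18 + |17-24|=7). Sum = 41. MAE = 41/5.

41/5


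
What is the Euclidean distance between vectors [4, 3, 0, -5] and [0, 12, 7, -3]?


d = sqrt(sum of squared differences). (4-0)^2=16, (3-12)^2=81, (0-7)^2=49, (-5--3)^2=4. Sum = 150.

sqrt(150)


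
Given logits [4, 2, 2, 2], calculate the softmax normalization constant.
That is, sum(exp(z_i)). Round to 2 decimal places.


Denom = e^4=54.5982 + e^2=7.3891 + e^2=7.3891 + e^2=7.3891. Sum = 76.7655, which rounds to 76.77.

76.77


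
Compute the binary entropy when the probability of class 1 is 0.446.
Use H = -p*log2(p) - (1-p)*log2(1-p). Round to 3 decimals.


H = -0.446*log2(0.446) - 0.554*log2(0.554) = 0.992.

0.992


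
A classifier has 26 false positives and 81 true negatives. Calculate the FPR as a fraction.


FPR = FP / (FP + TN) = 26 / 107 = 26/107.

26/107


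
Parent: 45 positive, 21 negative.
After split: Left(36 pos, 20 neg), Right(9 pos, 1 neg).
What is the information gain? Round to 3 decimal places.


H(parent) = 0.9024. H(left) = 0.9403, H(right) = 0.4690. Weighted = (56/66)*0.9403 + (10/66)*0.4690 = 0.8689. IG = 0.9024 - 0.8689 = 0.0335, which rounds to 0.034.

0.034


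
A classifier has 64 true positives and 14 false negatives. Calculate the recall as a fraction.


Recall = TP / (TP + FN) = 64 / 78 = 32/39.

32/39


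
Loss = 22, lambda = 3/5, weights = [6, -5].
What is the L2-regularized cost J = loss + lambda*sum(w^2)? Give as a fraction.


L2 sq norm = sum(w^2) = 61. J = 22 + 3/5 * 61 = 293/5.

293/5


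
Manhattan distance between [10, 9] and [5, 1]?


d = sum of absolute differences: |10-5|=5 + |9-1|=8 = 13.

13


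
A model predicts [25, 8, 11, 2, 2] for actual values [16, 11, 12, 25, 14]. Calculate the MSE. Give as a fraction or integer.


MSE = (1/5) * ((16-25)^2=81 + (11-8)^2=9 + (12-11)^2=1 + (25-2)^2=529 + (14-2)^2=144). Sum = 764. MSE = 764/5.

764/5


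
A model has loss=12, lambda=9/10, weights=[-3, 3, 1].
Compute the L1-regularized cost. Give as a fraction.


L1 norm = sum(|w|) = 7. J = 12 + 9/10 * 7 = 183/10.

183/10


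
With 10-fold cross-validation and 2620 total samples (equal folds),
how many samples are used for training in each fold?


Each validation fold has 2620/10 = 262 samples. Training set = 2620 - 262 = 2358.

2358


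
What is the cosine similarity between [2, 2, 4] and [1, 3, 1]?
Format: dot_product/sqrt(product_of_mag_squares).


dot = 12. |a|^2 = 24, |b|^2 = 11. cos = 12/sqrt(264).

12/sqrt(264)


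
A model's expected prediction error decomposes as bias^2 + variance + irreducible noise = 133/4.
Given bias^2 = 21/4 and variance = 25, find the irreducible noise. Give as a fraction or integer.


Total error = bias^2 + variance + irreducible noise. So irreducible noise = 133/4 - 21/4 - 25 = 3.

3


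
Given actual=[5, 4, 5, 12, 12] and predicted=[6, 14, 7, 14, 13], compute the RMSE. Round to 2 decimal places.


MSE = 22.0000. RMSE = sqrt(22.0000) = 4.69.

4.69


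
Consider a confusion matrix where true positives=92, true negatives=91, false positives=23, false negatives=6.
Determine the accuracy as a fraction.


Accuracy = (TP + TN) / (TP + TN + FP + FN) = (92 + 91) / 212 = 183/212.

183/212


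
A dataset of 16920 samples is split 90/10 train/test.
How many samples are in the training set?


Test set = 16920 * 10% = 1692. Training set = 16920 - 1692 = 15228.

15228


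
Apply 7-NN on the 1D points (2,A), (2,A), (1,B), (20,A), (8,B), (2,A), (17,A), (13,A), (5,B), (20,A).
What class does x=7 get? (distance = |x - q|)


Distances: |2-7|=5, |2-7|=5, |1-7|=6, |20-7|=13, |8-7|=1, |2-7|=5, |17-7|=10, |13-7|=6, |5-7|=2, |20-7|=13. 7 nearest: (8,B), (5,B), (2,A), (2,A), (2,A), (13,A), (1,B). Counts: {'B': 3, 'A': 4}. Majority class: A.

A


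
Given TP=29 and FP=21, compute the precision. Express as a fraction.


Precision = TP / (TP + FP) = 29 / 50 = 29/50.

29/50


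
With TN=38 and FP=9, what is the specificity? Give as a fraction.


Specificity = TN / (TN + FP) = 38 / 47 = 38/47.

38/47


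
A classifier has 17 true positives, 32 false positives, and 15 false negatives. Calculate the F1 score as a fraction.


Precision = 17/49 = 17/49. Recall = 17/32 = 17/32. F1 = 2*P*R/(P+R) = 34/81.

34/81


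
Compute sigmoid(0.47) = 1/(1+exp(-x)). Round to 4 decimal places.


sigma(0.47) = 1/(1+e^(-0.47)) = 1/(1+0.625002) = 1/1.625002 = 0.6154.

0.6154


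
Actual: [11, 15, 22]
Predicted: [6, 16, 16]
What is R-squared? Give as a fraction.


Mean(y) = 16. SS_res = 62. SS_tot = 62. R^2 = 1 - 62/(62) = 0.

0


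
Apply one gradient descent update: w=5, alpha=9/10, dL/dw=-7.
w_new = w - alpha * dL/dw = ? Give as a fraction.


w_new = 5 - 9/10 * -7 = 5 - -63/10 = 113/10.

113/10


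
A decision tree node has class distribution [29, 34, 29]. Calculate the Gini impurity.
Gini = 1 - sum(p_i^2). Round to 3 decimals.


Total = 92. Proportions: 29/92, 34/92, 29/92. sum(p_i^2) = 0.3353. Gini = 1 - 0.3353 = 0.6647, which rounds to 0.665.

0.665


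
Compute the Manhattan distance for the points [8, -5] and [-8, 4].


d = sum of absolute differences: |8--8|=16 + |-5-4|=9 = 25.

25


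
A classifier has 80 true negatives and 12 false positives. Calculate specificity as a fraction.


Specificity = TN / (TN + FP) = 80 / 92 = 20/23.

20/23


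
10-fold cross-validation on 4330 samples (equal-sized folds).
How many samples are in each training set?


Each validation fold has 4330/10 = 433 samples. Training set = 4330 - 433 = 3897.

3897


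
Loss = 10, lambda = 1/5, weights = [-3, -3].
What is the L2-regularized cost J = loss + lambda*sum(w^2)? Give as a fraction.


L2 sq norm = sum(w^2) = 18. J = 10 + 1/5 * 18 = 68/5.

68/5


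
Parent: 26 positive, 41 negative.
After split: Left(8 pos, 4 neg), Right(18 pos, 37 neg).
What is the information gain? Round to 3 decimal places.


H(parent) = 0.9635. H(left) = 0.9183, H(right) = 0.9121. Weighted = (12/67)*0.9183 + (55/67)*0.9121 = 0.9132. IG = 0.9635 - 0.9132 = 0.0503, which rounds to 0.050.

0.050


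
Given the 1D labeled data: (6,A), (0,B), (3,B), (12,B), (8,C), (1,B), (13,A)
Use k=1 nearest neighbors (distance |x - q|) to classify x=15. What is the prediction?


Distances: |6-15|=9, |0-15|=15, |3-15|=12, |12-15|=3, |8-15|=7, |1-15|=14, |13-15|=2. 1 nearest: (13,A). Counts: {'A': 1}. Majority class: A.

A


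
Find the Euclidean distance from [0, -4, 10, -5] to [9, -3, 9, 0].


d = sqrt(sum of squared differences). (0-9)^2=81, (-4--3)^2=1, (10-9)^2=1, (-5-0)^2=25. Sum = 108.

sqrt(108)


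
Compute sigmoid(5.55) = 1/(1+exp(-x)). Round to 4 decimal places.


sigma(5.55) = 1/(1+e^(-5.55)) = 1/(1+0.003887) = 1/1.003887 = 0.9961.

0.9961


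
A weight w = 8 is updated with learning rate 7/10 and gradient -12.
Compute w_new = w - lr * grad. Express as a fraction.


w_new = 8 - 7/10 * -12 = 8 - -42/5 = 82/5.

82/5


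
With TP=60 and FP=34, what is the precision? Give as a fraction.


Precision = TP / (TP + FP) = 60 / 94 = 30/47.

30/47


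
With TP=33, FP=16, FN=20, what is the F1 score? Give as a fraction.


Precision = 33/49 = 33/49. Recall = 33/53 = 33/53. F1 = 2*P*R/(P+R) = 11/17.

11/17


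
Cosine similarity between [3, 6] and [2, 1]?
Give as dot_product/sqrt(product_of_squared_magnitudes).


dot = 12. |a|^2 = 45, |b|^2 = 5. cos = 12/sqrt(225).

12/sqrt(225)


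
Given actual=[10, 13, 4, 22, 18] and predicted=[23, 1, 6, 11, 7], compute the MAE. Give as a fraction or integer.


MAE = (1/5) * (|10-23|=13 + |13-1|=12 + |4-6|=2 + |22-11|=11 + |18-7|=11). Sum = 49. MAE = 49/5.

49/5


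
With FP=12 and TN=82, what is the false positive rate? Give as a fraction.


FPR = FP / (FP + TN) = 12 / 94 = 6/47.

6/47


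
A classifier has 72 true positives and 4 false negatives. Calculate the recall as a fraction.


Recall = TP / (TP + FN) = 72 / 76 = 18/19.

18/19


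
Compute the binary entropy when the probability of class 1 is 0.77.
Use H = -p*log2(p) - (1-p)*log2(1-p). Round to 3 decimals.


H = -0.77*log2(0.77) - 0.23*log2(0.23) = 0.778.

0.778


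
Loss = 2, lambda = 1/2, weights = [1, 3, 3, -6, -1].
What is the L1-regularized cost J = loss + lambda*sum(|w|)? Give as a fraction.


L1 norm = sum(|w|) = 14. J = 2 + 1/2 * 14 = 9.

9


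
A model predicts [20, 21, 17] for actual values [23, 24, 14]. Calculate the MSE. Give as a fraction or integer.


MSE = (1/3) * ((23-20)^2=9 + (24-21)^2=9 + (14-17)^2=9). Sum = 27. MSE = 9.

9


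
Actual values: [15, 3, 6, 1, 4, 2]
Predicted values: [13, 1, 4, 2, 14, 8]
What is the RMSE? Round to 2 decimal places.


MSE = 24.8333. RMSE = sqrt(24.8333) = 4.98.

4.98


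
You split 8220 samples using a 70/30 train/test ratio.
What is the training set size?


Test set = 8220 * 30% = 2466. Training set = 8220 - 2466 = 5754.

5754


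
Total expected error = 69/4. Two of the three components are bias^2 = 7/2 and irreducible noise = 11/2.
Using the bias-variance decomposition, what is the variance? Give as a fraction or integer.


Total error = bias^2 + variance + irreducible noise. So variance = 69/4 - 7/2 - 11/2 = 33/4.

33/4


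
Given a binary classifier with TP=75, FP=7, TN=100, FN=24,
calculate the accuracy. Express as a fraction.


Accuracy = (TP + TN) / (TP + TN + FP + FN) = (75 + 100) / 206 = 175/206.

175/206


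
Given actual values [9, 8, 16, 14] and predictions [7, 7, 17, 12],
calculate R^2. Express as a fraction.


Mean(y) = 47/4. SS_res = 10. SS_tot = 179/4. R^2 = 1 - 10/(179/4) = 139/179.

139/179


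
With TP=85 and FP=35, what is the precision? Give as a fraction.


Precision = TP / (TP + FP) = 85 / 120 = 17/24.

17/24


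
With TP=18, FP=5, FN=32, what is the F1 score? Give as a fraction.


Precision = 18/23 = 18/23. Recall = 18/50 = 9/25. F1 = 2*P*R/(P+R) = 36/73.

36/73


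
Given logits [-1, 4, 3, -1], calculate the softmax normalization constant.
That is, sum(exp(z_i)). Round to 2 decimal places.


Denom = e^-1=0.3679 + e^4=54.5982 + e^3=20.0855 + e^-1=0.3679. Sum = 75.4195, which rounds to 75.42.

75.42


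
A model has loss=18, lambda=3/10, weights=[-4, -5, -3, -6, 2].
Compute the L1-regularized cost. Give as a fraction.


L1 norm = sum(|w|) = 20. J = 18 + 3/10 * 20 = 24.

24


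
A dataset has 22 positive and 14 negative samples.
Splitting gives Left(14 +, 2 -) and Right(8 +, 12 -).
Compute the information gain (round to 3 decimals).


H(parent) = 0.9641. H(left) = 0.5436, H(right) = 0.9710. Weighted = (16/36)*0.5436 + (20/36)*0.9710 = 0.7810. IG = 0.9641 - 0.7810 = 0.1831, which rounds to 0.183.

0.183


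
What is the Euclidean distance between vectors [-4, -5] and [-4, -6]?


d = sqrt(sum of squared differences). (-4--4)^2=0, (-5--6)^2=1. Sum = 1.

1


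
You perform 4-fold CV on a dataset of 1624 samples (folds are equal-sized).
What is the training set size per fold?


Each validation fold has 1624/4 = 406 samples. Training set = 1624 - 406 = 1218.

1218


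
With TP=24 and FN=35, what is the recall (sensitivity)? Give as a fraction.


Recall = TP / (TP + FN) = 24 / 59 = 24/59.

24/59


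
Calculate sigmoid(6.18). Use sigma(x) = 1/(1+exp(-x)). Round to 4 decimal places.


sigma(6.18) = 1/(1+e^(-6.18)) = 1/(1+0.002070) = 1/1.002070 = 0.9979.

0.9979


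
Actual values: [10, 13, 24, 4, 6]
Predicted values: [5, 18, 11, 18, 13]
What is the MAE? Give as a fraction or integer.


MAE = (1/5) * (|10-5|=5 + |13-18|=5 + |24-11|=13 + |4-18|=14 + |6-13|=7). Sum = 44. MAE = 44/5.

44/5


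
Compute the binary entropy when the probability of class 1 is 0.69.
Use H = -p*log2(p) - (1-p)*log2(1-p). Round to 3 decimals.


H = -0.69*log2(0.69) - 0.31*log2(0.31) = 0.893.

0.893


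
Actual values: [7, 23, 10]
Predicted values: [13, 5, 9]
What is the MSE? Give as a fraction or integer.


MSE = (1/3) * ((7-13)^2=36 + (23-5)^2=324 + (10-9)^2=1). Sum = 361. MSE = 361/3.

361/3


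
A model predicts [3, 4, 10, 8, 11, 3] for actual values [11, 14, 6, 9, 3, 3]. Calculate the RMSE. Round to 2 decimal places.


MSE = 40.8333. RMSE = sqrt(40.8333) = 6.39.

6.39


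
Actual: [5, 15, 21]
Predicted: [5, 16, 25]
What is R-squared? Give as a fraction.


Mean(y) = 41/3. SS_res = 17. SS_tot = 392/3. R^2 = 1 - 17/(392/3) = 341/392.

341/392


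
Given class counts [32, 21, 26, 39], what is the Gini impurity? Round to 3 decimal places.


Total = 118. Proportions: 32/118, 21/118, 26/118, 39/118. sum(p_i^2) = 0.2630. Gini = 1 - 0.2630 = 0.7370, which rounds to 0.737.

0.737


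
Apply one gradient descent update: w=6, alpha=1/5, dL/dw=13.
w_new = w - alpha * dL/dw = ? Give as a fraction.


w_new = 6 - 1/5 * 13 = 6 - 13/5 = 17/5.

17/5


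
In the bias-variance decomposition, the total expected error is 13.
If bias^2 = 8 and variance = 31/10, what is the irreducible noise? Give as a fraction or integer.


Total error = bias^2 + variance + irreducible noise. So irreducible noise = 13 - 8 - 31/10 = 19/10.

19/10


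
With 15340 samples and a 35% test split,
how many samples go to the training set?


Test set = 15340 * 35% = 5369. Training set = 15340 - 5369 = 9971.

9971


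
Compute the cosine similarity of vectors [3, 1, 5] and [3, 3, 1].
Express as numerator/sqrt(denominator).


dot = 17. |a|^2 = 35, |b|^2 = 19. cos = 17/sqrt(665).

17/sqrt(665)


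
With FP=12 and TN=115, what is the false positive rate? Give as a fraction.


FPR = FP / (FP + TN) = 12 / 127 = 12/127.

12/127


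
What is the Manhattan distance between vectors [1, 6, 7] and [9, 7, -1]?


d = sum of absolute differences: |1-9|=8 + |6-7|=1 + |7--1|=8 = 17.

17


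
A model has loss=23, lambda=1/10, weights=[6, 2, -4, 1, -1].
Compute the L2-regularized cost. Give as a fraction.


L2 sq norm = sum(w^2) = 58. J = 23 + 1/10 * 58 = 144/5.

144/5


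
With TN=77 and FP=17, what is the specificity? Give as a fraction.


Specificity = TN / (TN + FP) = 77 / 94 = 77/94.

77/94


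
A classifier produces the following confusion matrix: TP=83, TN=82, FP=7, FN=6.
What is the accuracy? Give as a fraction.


Accuracy = (TP + TN) / (TP + TN + FP + FN) = (83 + 82) / 178 = 165/178.

165/178


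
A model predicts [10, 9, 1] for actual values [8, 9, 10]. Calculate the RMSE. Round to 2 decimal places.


MSE = 28.3333. RMSE = sqrt(28.3333) = 5.32.

5.32


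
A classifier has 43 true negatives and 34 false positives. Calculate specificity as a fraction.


Specificity = TN / (TN + FP) = 43 / 77 = 43/77.

43/77


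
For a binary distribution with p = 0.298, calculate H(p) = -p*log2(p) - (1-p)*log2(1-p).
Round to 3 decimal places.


H = -0.298*log2(0.298) - 0.702*log2(0.702) = 0.879.

0.879


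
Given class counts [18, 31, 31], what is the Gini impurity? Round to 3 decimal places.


Total = 80. Proportions: 18/80, 31/80, 31/80. sum(p_i^2) = 0.3509. Gini = 1 - 0.3509 = 0.6491, which rounds to 0.649.

0.649


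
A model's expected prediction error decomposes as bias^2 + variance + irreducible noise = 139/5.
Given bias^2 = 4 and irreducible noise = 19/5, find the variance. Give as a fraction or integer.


Total error = bias^2 + variance + irreducible noise. So variance = 139/5 - 4 - 19/5 = 20.

20


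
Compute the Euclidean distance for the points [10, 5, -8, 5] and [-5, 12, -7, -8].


d = sqrt(sum of squared differences). (10--5)^2=225, (5-12)^2=49, (-8--7)^2=1, (5--8)^2=169. Sum = 444.

sqrt(444)


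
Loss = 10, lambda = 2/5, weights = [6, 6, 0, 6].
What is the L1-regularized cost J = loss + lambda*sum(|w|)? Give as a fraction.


L1 norm = sum(|w|) = 18. J = 10 + 2/5 * 18 = 86/5.

86/5


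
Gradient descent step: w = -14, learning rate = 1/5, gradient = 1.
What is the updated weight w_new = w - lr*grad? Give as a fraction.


w_new = -14 - 1/5 * 1 = -14 - 1/5 = -71/5.

-71/5


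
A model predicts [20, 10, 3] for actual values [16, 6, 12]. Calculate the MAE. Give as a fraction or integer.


MAE = (1/3) * (|16-20|=4 + |6-10|=4 + |12-3|=9). Sum = 17. MAE = 17/3.

17/3


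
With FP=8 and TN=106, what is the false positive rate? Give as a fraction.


FPR = FP / (FP + TN) = 8 / 114 = 4/57.

4/57


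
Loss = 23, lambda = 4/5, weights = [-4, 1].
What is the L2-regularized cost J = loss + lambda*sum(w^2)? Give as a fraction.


L2 sq norm = sum(w^2) = 17. J = 23 + 4/5 * 17 = 183/5.

183/5


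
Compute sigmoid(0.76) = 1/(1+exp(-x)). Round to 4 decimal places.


sigma(0.76) = 1/(1+e^(-0.76)) = 1/(1+0.467666) = 1/1.467666 = 0.6814.

0.6814


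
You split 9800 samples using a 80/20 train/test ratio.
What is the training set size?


Test set = 9800 * 20% = 1960. Training set = 9800 - 1960 = 7840.

7840


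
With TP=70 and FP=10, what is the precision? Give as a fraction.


Precision = TP / (TP + FP) = 70 / 80 = 7/8.

7/8


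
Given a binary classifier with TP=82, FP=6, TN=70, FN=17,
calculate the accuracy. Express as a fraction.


Accuracy = (TP + TN) / (TP + TN + FP + FN) = (82 + 70) / 175 = 152/175.

152/175


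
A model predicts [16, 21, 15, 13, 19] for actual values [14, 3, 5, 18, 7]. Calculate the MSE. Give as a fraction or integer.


MSE = (1/5) * ((14-16)^2=4 + (3-21)^2=324 + (5-15)^2=100 + (18-13)^2=25 + (7-19)^2=144). Sum = 597. MSE = 597/5.

597/5


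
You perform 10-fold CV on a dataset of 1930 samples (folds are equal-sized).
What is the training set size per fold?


Each validation fold has 1930/10 = 193 samples. Training set = 1930 - 193 = 1737.

1737


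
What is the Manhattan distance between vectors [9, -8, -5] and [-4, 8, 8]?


d = sum of absolute differences: |9--4|=13 + |-8-8|=16 + |-5-8|=13 = 42.

42


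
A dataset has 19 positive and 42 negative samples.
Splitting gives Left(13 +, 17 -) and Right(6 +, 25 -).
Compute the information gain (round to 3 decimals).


H(parent) = 0.8949. H(left) = 0.9871, H(right) = 0.7088. Weighted = (30/61)*0.9871 + (31/61)*0.7088 = 0.8457. IG = 0.8949 - 0.8457 = 0.0492, which rounds to 0.049.

0.049


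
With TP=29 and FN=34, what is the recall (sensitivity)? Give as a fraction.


Recall = TP / (TP + FN) = 29 / 63 = 29/63.

29/63


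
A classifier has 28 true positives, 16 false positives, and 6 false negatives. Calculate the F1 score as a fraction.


Precision = 28/44 = 7/11. Recall = 28/34 = 14/17. F1 = 2*P*R/(P+R) = 28/39.

28/39


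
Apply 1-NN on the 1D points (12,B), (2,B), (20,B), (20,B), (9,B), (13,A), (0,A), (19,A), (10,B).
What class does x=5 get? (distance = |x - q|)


Distances: |12-5|=7, |2-5|=3, |20-5|=15, |20-5|=15, |9-5|=4, |13-5|=8, |0-5|=5, |19-5|=14, |10-5|=5. 1 nearest: (2,B). Counts: {'B': 1}. Majority class: B.

B


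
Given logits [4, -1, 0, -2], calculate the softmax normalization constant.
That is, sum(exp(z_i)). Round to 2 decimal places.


Denom = e^4=54.5982 + e^-1=0.3679 + e^0=1.0000 + e^-2=0.1353. Sum = 56.1014, which rounds to 56.10.

56.10


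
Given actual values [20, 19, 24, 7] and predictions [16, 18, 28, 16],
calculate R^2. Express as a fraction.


Mean(y) = 35/2. SS_res = 114. SS_tot = 161. R^2 = 1 - 114/(161) = 47/161.

47/161


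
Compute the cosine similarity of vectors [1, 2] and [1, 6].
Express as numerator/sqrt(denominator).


dot = 13. |a|^2 = 5, |b|^2 = 37. cos = 13/sqrt(185).

13/sqrt(185)


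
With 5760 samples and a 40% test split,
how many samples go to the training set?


Test set = 5760 * 40% = 2304. Training set = 5760 - 2304 = 3456.

3456


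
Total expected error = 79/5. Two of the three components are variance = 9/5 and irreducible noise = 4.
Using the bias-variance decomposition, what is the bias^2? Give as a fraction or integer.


Total error = bias^2 + variance + irreducible noise. So bias^2 = 79/5 - 9/5 - 4 = 10.

10


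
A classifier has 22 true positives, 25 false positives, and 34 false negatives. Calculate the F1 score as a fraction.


Precision = 22/47 = 22/47. Recall = 22/56 = 11/28. F1 = 2*P*R/(P+R) = 44/103.

44/103


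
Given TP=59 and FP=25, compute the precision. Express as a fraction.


Precision = TP / (TP + FP) = 59 / 84 = 59/84.

59/84


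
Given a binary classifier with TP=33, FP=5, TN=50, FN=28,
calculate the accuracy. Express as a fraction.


Accuracy = (TP + TN) / (TP + TN + FP + FN) = (33 + 50) / 116 = 83/116.

83/116


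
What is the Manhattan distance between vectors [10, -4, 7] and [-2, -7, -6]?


d = sum of absolute differences: |10--2|=12 + |-4--7|=3 + |7--6|=13 = 28.

28


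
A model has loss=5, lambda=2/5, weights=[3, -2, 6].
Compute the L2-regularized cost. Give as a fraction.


L2 sq norm = sum(w^2) = 49. J = 5 + 2/5 * 49 = 123/5.

123/5


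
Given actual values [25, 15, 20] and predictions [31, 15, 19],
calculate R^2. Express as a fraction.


Mean(y) = 20. SS_res = 37. SS_tot = 50. R^2 = 1 - 37/(50) = 13/50.

13/50


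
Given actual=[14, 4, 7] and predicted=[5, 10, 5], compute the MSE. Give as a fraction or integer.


MSE = (1/3) * ((14-5)^2=81 + (4-10)^2=36 + (7-5)^2=4). Sum = 121. MSE = 121/3.

121/3


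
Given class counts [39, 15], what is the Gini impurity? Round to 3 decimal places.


Total = 54. Proportions: 39/54, 15/54. sum(p_i^2) = 0.5988. Gini = 1 - 0.5988 = 0.4012, which rounds to 0.401.

0.401


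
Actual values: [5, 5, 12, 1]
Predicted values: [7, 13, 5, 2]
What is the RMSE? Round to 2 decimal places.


MSE = 29.5000. RMSE = sqrt(29.5000) = 5.43.

5.43


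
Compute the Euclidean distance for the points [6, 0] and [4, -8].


d = sqrt(sum of squared differences). (6-4)^2=4, (0--8)^2=64. Sum = 68.

sqrt(68)


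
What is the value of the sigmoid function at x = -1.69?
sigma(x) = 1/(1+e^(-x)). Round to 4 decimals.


sigma(-1.69) = 1/(1+e^(1.69)) = 1/(1+5.419481) = 1/6.419481 = 0.1558.

0.1558


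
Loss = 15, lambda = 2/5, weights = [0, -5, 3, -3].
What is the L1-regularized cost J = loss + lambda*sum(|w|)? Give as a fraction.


L1 norm = sum(|w|) = 11. J = 15 + 2/5 * 11 = 97/5.

97/5


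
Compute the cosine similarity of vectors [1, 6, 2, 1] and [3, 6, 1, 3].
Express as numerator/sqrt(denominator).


dot = 44. |a|^2 = 42, |b|^2 = 55. cos = 44/sqrt(2310).

44/sqrt(2310)


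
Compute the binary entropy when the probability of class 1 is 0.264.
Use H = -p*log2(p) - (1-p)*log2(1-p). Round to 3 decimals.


H = -0.264*log2(0.264) - 0.736*log2(0.736) = 0.833.

0.833


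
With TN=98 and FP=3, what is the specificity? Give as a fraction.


Specificity = TN / (TN + FP) = 98 / 101 = 98/101.

98/101


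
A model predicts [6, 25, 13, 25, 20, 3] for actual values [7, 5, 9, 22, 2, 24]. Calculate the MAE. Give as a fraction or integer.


MAE = (1/6) * (|7-6|=1 + |5-25|=20 + |9-13|=4 + |22-25|=3 + |2-20|=18 + |24-3|=21). Sum = 67. MAE = 67/6.

67/6


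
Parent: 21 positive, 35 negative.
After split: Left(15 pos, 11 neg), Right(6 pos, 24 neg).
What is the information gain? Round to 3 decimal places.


H(parent) = 0.9544. H(left) = 0.9829, H(right) = 0.7219. Weighted = (26/56)*0.9829 + (30/56)*0.7219 = 0.8431. IG = 0.9544 - 0.8431 = 0.1113, which rounds to 0.111.

0.111


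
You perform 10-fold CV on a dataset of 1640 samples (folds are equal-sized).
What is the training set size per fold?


Each validation fold has 1640/10 = 164 samples. Training set = 1640 - 164 = 1476.

1476


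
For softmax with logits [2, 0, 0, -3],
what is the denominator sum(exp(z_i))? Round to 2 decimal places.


Denom = e^2=7.3891 + e^0=1.0000 + e^0=1.0000 + e^-3=0.0498. Sum = 9.4389, which rounds to 9.44.

9.44


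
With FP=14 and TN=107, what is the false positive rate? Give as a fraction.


FPR = FP / (FP + TN) = 14 / 121 = 14/121.

14/121


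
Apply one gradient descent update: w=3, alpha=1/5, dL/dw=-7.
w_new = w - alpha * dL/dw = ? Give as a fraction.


w_new = 3 - 1/5 * -7 = 3 - -7/5 = 22/5.

22/5


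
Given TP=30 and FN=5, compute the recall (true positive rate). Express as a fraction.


Recall = TP / (TP + FN) = 30 / 35 = 6/7.

6/7


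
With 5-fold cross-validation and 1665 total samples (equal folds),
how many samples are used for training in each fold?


Each validation fold has 1665/5 = 333 samples. Training set = 1665 - 333 = 1332.

1332


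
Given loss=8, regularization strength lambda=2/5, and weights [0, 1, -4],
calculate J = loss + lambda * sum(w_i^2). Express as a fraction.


L2 sq norm = sum(w^2) = 17. J = 8 + 2/5 * 17 = 74/5.

74/5


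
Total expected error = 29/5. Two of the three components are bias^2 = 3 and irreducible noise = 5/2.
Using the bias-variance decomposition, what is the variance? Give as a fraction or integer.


Total error = bias^2 + variance + irreducible noise. So variance = 29/5 - 3 - 5/2 = 3/10.

3/10


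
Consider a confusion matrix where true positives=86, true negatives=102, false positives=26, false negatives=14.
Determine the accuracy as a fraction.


Accuracy = (TP + TN) / (TP + TN + FP + FN) = (86 + 102) / 228 = 47/57.

47/57


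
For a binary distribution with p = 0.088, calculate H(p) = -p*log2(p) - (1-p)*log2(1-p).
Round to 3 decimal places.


H = -0.088*log2(0.088) - 0.912*log2(0.912) = 0.430.

0.430


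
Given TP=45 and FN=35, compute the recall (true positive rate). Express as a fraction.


Recall = TP / (TP + FN) = 45 / 80 = 9/16.

9/16


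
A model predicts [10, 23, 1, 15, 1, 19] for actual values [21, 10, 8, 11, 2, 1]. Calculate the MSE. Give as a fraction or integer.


MSE = (1/6) * ((21-10)^2=121 + (10-23)^2=169 + (8-1)^2=49 + (11-15)^2=16 + (2-1)^2=1 + (1-19)^2=324). Sum = 680. MSE = 340/3.

340/3


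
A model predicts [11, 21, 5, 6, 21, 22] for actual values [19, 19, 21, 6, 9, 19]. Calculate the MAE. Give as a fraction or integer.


MAE = (1/6) * (|19-11|=8 + |19-21|=2 + |21-5|=16 + |6-6|=0 + |9-21|=12 + |19-22|=3). Sum = 41. MAE = 41/6.

41/6


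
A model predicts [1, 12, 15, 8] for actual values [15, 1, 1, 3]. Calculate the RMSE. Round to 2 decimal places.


MSE = 134.5000. RMSE = sqrt(134.5000) = 11.60.

11.60


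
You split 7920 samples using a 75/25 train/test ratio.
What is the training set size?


Test set = 7920 * 25% = 1980. Training set = 7920 - 1980 = 5940.

5940


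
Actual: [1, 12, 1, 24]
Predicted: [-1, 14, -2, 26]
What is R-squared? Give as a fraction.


Mean(y) = 19/2. SS_res = 21. SS_tot = 361. R^2 = 1 - 21/(361) = 340/361.

340/361


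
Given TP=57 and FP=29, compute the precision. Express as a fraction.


Precision = TP / (TP + FP) = 57 / 86 = 57/86.

57/86


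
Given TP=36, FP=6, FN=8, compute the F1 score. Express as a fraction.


Precision = 36/42 = 6/7. Recall = 36/44 = 9/11. F1 = 2*P*R/(P+R) = 36/43.

36/43


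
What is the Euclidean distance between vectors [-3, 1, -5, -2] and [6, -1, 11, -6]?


d = sqrt(sum of squared differences). (-3-6)^2=81, (1--1)^2=4, (-5-11)^2=256, (-2--6)^2=16. Sum = 357.

sqrt(357)


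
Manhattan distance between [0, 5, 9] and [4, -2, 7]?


d = sum of absolute differences: |0-4|=4 + |5--2|=7 + |9-7|=2 = 13.

13


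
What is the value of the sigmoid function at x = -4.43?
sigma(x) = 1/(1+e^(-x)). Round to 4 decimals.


sigma(-4.43) = 1/(1+e^(4.43)) = 1/(1+83.931417) = 1/84.931417 = 0.0118.

0.0118


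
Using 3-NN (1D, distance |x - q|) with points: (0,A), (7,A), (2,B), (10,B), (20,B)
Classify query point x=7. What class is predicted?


Distances: |0-7|=7, |7-7|=0, |2-7|=5, |10-7|=3, |20-7|=13. 3 nearest: (7,A), (10,B), (2,B). Counts: {'A': 1, 'B': 2}. Majority class: B.

B


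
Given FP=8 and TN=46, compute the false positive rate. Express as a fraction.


FPR = FP / (FP + TN) = 8 / 54 = 4/27.

4/27


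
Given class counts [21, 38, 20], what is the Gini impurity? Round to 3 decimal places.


Total = 79. Proportions: 21/79, 38/79, 20/79. sum(p_i^2) = 0.3661. Gini = 1 - 0.3661 = 0.6339, which rounds to 0.634.

0.634


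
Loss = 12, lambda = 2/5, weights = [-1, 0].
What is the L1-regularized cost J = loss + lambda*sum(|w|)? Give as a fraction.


L1 norm = sum(|w|) = 1. J = 12 + 2/5 * 1 = 62/5.

62/5


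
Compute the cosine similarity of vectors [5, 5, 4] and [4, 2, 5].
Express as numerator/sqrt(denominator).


dot = 50. |a|^2 = 66, |b|^2 = 45. cos = 50/sqrt(2970).

50/sqrt(2970)


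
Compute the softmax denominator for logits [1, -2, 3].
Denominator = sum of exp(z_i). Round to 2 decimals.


Denom = e^1=2.7183 + e^-2=0.1353 + e^3=20.0855. Sum = 22.9391, which rounds to 22.94.

22.94


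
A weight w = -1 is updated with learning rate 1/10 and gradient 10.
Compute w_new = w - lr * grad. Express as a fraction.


w_new = -1 - 1/10 * 10 = -1 - 1 = -2.

-2


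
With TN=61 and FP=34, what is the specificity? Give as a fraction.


Specificity = TN / (TN + FP) = 61 / 95 = 61/95.

61/95


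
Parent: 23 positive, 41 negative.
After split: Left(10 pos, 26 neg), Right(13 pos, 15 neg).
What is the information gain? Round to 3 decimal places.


H(parent) = 0.9422. H(left) = 0.8524, H(right) = 0.9963. Weighted = (36/64)*0.8524 + (28/64)*0.9963 = 0.9154. IG = 0.9422 - 0.9154 = 0.0268, which rounds to 0.027.

0.027


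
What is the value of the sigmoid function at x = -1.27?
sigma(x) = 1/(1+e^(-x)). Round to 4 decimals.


sigma(-1.27) = 1/(1+e^(1.27)) = 1/(1+3.560853) = 1/4.560853 = 0.2193.

0.2193


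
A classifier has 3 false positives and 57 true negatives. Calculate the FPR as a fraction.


FPR = FP / (FP + TN) = 3 / 60 = 1/20.

1/20


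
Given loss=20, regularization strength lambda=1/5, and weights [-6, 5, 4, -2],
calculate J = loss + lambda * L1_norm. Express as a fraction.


L1 norm = sum(|w|) = 17. J = 20 + 1/5 * 17 = 117/5.

117/5


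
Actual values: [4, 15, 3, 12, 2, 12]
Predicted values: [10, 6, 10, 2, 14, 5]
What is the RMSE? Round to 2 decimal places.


MSE = 76.5000. RMSE = sqrt(76.5000) = 8.75.

8.75


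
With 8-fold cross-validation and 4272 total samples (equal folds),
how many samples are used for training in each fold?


Each validation fold has 4272/8 = 534 samples. Training set = 4272 - 534 = 3738.

3738


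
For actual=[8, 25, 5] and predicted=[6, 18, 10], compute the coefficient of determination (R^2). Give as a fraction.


Mean(y) = 38/3. SS_res = 78. SS_tot = 698/3. R^2 = 1 - 78/(698/3) = 232/349.

232/349


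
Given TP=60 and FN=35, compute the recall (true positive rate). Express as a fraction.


Recall = TP / (TP + FN) = 60 / 95 = 12/19.

12/19


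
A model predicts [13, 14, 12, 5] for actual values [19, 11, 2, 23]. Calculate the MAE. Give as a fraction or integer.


MAE = (1/4) * (|19-13|=6 + |11-14|=3 + |2-12|=10 + |23-5|=18). Sum = 37. MAE = 37/4.

37/4


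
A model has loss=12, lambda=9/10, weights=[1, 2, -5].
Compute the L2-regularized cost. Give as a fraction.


L2 sq norm = sum(w^2) = 30. J = 12 + 9/10 * 30 = 39.

39


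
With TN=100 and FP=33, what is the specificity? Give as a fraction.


Specificity = TN / (TN + FP) = 100 / 133 = 100/133.

100/133


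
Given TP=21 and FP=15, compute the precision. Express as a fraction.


Precision = TP / (TP + FP) = 21 / 36 = 7/12.

7/12


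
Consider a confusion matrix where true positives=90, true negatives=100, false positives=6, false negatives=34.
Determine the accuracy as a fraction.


Accuracy = (TP + TN) / (TP + TN + FP + FN) = (90 + 100) / 230 = 19/23.

19/23


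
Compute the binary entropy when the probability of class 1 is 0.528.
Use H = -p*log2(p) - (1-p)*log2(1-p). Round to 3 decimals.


H = -0.528*log2(0.528) - 0.472*log2(0.472) = 0.998.

0.998


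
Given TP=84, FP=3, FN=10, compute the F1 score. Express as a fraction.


Precision = 84/87 = 28/29. Recall = 84/94 = 42/47. F1 = 2*P*R/(P+R) = 168/181.

168/181


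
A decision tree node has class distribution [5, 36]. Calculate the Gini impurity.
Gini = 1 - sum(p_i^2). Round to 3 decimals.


Total = 41. Proportions: 5/41, 36/41. sum(p_i^2) = 0.7858. Gini = 1 - 0.7858 = 0.2142, which rounds to 0.214.

0.214


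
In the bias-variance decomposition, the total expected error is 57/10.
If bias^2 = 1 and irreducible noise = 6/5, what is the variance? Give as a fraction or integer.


Total error = bias^2 + variance + irreducible noise. So variance = 57/10 - 1 - 6/5 = 7/2.

7/2


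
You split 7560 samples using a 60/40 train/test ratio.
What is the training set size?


Test set = 7560 * 40% = 3024. Training set = 7560 - 3024 = 4536.

4536


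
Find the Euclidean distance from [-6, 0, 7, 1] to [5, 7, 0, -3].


d = sqrt(sum of squared differences). (-6-5)^2=121, (0-7)^2=49, (7-0)^2=49, (1--3)^2=16. Sum = 235.

sqrt(235)


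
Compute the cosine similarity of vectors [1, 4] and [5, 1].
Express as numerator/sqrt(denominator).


dot = 9. |a|^2 = 17, |b|^2 = 26. cos = 9/sqrt(442).

9/sqrt(442)


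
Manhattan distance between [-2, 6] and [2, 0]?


d = sum of absolute differences: |-2-2|=4 + |6-0|=6 = 10.

10


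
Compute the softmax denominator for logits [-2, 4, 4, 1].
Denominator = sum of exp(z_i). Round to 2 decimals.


Denom = e^-2=0.1353 + e^4=54.5982 + e^4=54.5982 + e^1=2.7183. Sum = 112.0500, which rounds to 112.05.

112.05


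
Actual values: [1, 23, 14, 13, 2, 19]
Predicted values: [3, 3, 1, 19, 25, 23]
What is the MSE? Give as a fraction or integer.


MSE = (1/6) * ((1-3)^2=4 + (23-3)^2=400 + (14-1)^2=169 + (13-19)^2=36 + (2-25)^2=529 + (19-23)^2=16). Sum = 1154. MSE = 577/3.

577/3


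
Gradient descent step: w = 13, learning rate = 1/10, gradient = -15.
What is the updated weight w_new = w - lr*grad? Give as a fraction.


w_new = 13 - 1/10 * -15 = 13 - -3/2 = 29/2.

29/2


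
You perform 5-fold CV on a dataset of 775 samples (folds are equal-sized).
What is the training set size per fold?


Each validation fold has 775/5 = 155 samples. Training set = 775 - 155 = 620.

620


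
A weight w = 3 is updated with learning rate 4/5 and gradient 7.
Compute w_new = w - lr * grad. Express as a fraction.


w_new = 3 - 4/5 * 7 = 3 - 28/5 = -13/5.

-13/5


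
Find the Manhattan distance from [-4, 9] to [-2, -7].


d = sum of absolute differences: |-4--2|=2 + |9--7|=16 = 18.

18


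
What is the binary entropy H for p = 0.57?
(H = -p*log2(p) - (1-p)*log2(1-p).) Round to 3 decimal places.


H = -0.57*log2(0.57) - 0.43*log2(0.43) = 0.986.

0.986


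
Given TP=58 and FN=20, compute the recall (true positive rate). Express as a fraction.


Recall = TP / (TP + FN) = 58 / 78 = 29/39.

29/39


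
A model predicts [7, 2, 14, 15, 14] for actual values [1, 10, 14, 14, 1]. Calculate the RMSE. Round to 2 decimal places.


MSE = 54.0000. RMSE = sqrt(54.0000) = 7.35.

7.35


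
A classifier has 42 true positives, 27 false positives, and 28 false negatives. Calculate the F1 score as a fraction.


Precision = 42/69 = 14/23. Recall = 42/70 = 3/5. F1 = 2*P*R/(P+R) = 84/139.

84/139


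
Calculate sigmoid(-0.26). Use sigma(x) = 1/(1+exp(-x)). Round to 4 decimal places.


sigma(-0.26) = 1/(1+e^(0.26)) = 1/(1+1.296930) = 1/2.296930 = 0.4354.

0.4354


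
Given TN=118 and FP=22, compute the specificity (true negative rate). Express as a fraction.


Specificity = TN / (TN + FP) = 118 / 140 = 59/70.

59/70


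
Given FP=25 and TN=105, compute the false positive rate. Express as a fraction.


FPR = FP / (FP + TN) = 25 / 130 = 5/26.

5/26


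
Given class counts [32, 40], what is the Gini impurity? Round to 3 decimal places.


Total = 72. Proportions: 32/72, 40/72. sum(p_i^2) = 0.5062. Gini = 1 - 0.5062 = 0.4938, which rounds to 0.494.

0.494


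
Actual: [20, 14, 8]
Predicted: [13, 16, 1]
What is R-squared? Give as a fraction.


Mean(y) = 14. SS_res = 102. SS_tot = 72. R^2 = 1 - 102/(72) = -5/12.

-5/12


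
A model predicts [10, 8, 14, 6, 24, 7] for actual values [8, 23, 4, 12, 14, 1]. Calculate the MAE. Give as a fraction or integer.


MAE = (1/6) * (|8-10|=2 + |23-8|=15 + |4-14|=10 + |12-6|=6 + |14-24|=10 + |1-7|=6). Sum = 49. MAE = 49/6.

49/6


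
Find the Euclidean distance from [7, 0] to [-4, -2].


d = sqrt(sum of squared differences). (7--4)^2=121, (0--2)^2=4. Sum = 125.

sqrt(125)


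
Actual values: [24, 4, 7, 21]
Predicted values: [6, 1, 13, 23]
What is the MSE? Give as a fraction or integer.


MSE = (1/4) * ((24-6)^2=324 + (4-1)^2=9 + (7-13)^2=36 + (21-23)^2=4). Sum = 373. MSE = 373/4.

373/4


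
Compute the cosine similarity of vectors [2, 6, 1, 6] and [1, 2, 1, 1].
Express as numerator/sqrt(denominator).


dot = 21. |a|^2 = 77, |b|^2 = 7. cos = 21/sqrt(539).

21/sqrt(539)


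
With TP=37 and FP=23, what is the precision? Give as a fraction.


Precision = TP / (TP + FP) = 37 / 60 = 37/60.

37/60


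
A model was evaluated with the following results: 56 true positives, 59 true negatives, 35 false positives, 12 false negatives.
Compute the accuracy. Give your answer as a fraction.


Accuracy = (TP + TN) / (TP + TN + FP + FN) = (56 + 59) / 162 = 115/162.

115/162


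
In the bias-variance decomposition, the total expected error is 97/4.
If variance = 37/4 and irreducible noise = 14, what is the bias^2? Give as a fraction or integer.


Total error = bias^2 + variance + irreducible noise. So bias^2 = 97/4 - 37/4 - 14 = 1.

1
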